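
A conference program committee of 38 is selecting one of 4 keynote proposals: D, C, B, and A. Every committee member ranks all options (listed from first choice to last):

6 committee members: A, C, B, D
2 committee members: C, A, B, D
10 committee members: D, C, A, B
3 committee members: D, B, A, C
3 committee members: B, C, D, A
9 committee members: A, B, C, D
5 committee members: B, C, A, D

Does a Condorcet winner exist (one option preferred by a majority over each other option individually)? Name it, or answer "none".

none

Checking pairwise contests:
C beats D 25–13.
B beats C 20–18.
A beats B 27–11.
C beats A 20–18.
Every option loses at least one head-to-head, so there is no Condorcet winner.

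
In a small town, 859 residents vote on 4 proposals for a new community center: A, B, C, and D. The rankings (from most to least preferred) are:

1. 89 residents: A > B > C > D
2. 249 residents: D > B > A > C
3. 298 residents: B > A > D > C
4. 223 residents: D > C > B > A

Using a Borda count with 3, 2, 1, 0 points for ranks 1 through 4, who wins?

B

A: 89·3 + 249·1 + 298·2 + 223·0 = 1112
B: 89·2 + 249·2 + 298·3 + 223·1 = 1793
C: 89·1 + 249·0 + 298·0 + 223·2 = 535
D: 89·0 + 249·3 + 298·1 + 223·3 = 1714
B has the highest Borda score (1793).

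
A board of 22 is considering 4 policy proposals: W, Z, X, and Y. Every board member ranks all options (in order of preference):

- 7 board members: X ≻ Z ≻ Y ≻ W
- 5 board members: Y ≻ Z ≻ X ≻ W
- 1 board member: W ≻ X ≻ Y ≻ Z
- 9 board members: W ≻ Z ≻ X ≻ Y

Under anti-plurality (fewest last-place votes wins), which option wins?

Last-place votes: W 12, Z 1, X 0, Y 9.
X is ranked last by the fewest voters, so X wins.

X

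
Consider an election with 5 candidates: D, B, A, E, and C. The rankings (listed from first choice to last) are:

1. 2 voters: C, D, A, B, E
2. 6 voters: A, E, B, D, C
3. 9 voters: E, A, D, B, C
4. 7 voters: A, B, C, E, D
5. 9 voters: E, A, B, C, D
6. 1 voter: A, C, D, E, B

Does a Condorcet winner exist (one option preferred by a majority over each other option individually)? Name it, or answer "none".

E vs D: 31–3 for E.
E vs B: 25–9 for E.
E vs A: 18–16 for E.
E vs C: 24–10 for E.
E beats every other option head-to-head.

E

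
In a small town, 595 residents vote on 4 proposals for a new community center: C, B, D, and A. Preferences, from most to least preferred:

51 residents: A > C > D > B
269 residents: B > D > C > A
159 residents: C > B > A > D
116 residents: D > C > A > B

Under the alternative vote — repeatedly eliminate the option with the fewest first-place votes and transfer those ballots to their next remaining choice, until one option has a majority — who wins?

C

Round 1: C 159, B 269, D 116, A 51. Eliminate A.
Round 2: C 210, B 269, D 116. Eliminate D.
Round 3: C 326, B 269. C has a majority.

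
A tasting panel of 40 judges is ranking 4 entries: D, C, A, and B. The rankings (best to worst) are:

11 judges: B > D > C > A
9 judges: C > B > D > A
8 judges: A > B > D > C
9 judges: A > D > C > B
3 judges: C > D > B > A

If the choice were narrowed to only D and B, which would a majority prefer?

Voters preferring D to B: 12; preferring B to D: 28.
B wins the head-to-head.

B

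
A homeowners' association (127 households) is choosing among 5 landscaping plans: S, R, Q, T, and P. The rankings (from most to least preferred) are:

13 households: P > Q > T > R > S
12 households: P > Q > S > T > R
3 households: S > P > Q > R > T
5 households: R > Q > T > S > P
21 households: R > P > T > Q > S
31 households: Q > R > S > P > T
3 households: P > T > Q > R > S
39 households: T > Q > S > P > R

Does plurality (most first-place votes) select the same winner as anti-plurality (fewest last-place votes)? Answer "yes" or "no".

no

Plurality — first-place votes: S 3, R 26, Q 31, T 39, P 28. Winner: T.
Anti-plurality — last-place votes: S 37, R 51, Q 0, T 34, P 5. Winner: Q.
The two methods disagree.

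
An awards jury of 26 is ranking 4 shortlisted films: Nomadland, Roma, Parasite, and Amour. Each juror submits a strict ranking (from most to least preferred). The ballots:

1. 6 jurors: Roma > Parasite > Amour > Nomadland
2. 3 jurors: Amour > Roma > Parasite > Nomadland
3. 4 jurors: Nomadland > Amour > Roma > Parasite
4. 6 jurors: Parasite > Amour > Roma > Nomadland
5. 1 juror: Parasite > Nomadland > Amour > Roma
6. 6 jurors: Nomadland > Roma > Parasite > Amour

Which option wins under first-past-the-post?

Nomadland

First-place votes: Nomadland 10, Roma 6, Parasite 7, Amour 3.
Nomadland has the most first-place votes.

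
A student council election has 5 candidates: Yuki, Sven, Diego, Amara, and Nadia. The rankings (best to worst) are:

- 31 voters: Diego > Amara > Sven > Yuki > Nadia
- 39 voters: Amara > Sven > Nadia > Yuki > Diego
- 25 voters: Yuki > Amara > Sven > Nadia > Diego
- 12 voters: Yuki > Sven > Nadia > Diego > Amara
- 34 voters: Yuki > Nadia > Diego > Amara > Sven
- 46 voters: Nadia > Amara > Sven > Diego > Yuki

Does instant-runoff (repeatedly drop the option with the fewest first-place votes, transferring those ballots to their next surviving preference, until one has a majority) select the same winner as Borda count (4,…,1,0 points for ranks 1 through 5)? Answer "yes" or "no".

yes

Instant-runoff — R1 Yuki 71, Sven 0, Diego 31, Amara 39, Nadia 46 (Sven out); R2 Yuki 71, Diego 31, Amara 39, Nadia 46 (Diego out); R3 Yuki 71, Amara 70, Nadia 46 (Nadia out); R4 Yuki 71, Amara 116 (Amara winner). Winner: Amara.
Borda — scores: Yuki 354, Sven 357, Diego 250, Amara 496, Nadia 413. Winner: Amara.
The two methods agree.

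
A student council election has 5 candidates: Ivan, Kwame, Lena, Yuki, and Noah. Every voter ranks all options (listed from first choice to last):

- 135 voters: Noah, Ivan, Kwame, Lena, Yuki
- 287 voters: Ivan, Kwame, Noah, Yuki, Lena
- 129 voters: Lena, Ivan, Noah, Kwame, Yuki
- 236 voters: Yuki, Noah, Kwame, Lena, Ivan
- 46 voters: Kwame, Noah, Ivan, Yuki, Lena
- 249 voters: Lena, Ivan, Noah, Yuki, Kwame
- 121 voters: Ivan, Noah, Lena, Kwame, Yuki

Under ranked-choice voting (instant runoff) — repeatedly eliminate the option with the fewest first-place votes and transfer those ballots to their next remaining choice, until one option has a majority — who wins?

Lena

Round 1: Ivan 408, Kwame 46, Lena 378, Yuki 236, Noah 135. Eliminate Kwame.
Round 2: Ivan 408, Lena 378, Yuki 236, Noah 181. Eliminate Noah.
Round 3: Ivan 589, Lena 378, Yuki 236. Eliminate Yuki.
Round 4: Ivan 589, Lena 614. Lena has a majority.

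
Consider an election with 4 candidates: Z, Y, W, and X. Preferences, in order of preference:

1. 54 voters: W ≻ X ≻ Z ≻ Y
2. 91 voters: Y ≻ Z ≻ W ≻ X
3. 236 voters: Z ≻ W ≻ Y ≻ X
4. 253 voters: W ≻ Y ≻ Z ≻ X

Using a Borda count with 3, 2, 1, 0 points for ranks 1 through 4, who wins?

W

Z: 54·1 + 91·2 + 236·3 + 253·1 = 1197
Y: 54·0 + 91·3 + 236·1 + 253·2 = 1015
W: 54·3 + 91·1 + 236·2 + 253·3 = 1484
X: 54·2 + 91·0 + 236·0 + 253·0 = 108
W has the highest Borda score (1484).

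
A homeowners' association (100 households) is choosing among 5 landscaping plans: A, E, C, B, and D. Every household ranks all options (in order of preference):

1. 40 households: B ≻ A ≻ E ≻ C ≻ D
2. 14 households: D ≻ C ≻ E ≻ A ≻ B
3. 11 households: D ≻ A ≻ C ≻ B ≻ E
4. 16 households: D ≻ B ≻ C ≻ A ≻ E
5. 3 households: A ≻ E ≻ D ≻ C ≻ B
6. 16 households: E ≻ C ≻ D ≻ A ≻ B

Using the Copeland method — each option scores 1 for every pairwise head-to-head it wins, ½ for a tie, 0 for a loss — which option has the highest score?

B

A: beats E and C; loses to B and D → score 2.
E: beats C and D; loses to A and B → score 2.
C: beats D; loses to A, E, and B → score 1.
B: beats A, E, and C; loses to D → score 3.
D: beats A and B; loses to E and C → score 2.
B has the best pairwise record.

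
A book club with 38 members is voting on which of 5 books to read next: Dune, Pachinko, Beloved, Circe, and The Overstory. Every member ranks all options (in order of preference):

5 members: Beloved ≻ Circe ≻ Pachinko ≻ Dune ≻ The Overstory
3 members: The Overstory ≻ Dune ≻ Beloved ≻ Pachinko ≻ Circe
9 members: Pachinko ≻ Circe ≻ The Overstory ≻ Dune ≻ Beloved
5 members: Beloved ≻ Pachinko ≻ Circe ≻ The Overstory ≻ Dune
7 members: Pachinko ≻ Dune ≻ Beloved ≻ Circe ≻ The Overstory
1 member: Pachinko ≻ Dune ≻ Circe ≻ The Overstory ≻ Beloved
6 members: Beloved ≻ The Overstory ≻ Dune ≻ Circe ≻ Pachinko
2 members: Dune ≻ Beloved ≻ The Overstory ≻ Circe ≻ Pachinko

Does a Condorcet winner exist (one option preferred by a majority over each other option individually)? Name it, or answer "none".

Checking pairwise contests:
Pachinko beats Dune 27–11.
Beloved beats Pachinko 21–17.
Dune beats Beloved 22–16.
Pachinko beats Circe 25–13.
Pachinko beats The Overstory 27–11.
Every option loses at least one head-to-head, so there is no Condorcet winner.

none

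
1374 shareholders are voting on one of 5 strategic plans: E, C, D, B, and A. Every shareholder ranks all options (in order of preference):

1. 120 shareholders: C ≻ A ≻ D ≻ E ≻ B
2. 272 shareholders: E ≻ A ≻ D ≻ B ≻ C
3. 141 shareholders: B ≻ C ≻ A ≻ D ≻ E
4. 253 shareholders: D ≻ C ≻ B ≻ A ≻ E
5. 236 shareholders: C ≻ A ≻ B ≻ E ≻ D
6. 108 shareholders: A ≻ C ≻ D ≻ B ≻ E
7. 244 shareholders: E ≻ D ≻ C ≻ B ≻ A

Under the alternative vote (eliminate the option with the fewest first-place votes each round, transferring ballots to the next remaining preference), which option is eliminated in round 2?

Round 1: E 516, C 356, D 253, B 141, A 108. Eliminate A.
Round 2: E 516, C 464, D 253, B 141. Eliminate B.

B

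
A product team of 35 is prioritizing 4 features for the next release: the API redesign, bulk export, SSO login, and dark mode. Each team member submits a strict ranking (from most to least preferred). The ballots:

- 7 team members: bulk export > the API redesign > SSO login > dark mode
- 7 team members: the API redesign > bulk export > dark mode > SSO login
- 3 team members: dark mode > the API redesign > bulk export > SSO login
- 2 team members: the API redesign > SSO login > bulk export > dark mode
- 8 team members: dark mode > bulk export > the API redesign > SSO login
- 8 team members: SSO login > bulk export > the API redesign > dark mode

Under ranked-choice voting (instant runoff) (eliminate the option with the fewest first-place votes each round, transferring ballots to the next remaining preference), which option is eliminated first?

Round 1: the API redesign 9, bulk export 7, SSO login 8, dark mode 11. Eliminate bulk export.

bulk export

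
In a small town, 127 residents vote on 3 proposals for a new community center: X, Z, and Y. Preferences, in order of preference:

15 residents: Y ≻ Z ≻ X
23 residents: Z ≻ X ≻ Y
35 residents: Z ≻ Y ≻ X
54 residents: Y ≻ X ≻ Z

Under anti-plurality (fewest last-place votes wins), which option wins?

Y

Last-place votes: X 50, Z 54, Y 23.
Y is ranked last by the fewest voters, so Y wins.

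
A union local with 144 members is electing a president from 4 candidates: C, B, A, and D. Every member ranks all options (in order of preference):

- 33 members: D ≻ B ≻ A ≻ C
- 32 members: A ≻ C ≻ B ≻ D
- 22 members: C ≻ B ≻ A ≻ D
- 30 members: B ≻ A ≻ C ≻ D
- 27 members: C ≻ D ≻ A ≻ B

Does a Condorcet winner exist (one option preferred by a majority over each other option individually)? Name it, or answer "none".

none

Checking pairwise contests:
A beats C 95–49.
C beats B 81–63.
B beats A 85–59.
C beats D 111–33.
Every option loses at least one head-to-head, so there is no Condorcet winner.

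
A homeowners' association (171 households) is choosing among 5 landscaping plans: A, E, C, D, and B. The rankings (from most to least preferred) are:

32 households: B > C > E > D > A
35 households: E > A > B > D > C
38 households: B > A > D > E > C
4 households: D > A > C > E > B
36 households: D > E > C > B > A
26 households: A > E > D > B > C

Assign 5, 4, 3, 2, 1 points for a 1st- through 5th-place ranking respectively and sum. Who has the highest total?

E

A: 32·1 + 35·4 + 38·4 + 4·4 + 36·1 + 26·5 = 506
E: 32·3 + 35·5 + 38·2 + 4·2 + 36·4 + 26·4 = 603
C: 32·4 + 35·1 + 38·1 + 4·3 + 36·3 + 26·1 = 347
D: 32·2 + 35·2 + 38·3 + 4·5 + 36·5 + 26·3 = 526
B: 32·5 + 35·3 + 38·5 + 4·1 + 36·2 + 26·2 = 583
E has the highest Borda score (603).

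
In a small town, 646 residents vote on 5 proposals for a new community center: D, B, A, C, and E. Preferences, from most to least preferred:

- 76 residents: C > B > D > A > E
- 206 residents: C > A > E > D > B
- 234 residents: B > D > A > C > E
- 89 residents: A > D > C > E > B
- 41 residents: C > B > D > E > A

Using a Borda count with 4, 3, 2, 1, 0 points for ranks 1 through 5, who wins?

D: 76·2 + 206·1 + 234·3 + 89·3 + 41·2 = 1409
B: 76·3 + 206·0 + 234·4 + 89·0 + 41·3 = 1287
A: 76·1 + 206·3 + 234·2 + 89·4 + 41·0 = 1518
C: 76·4 + 206·4 + 234·1 + 89·2 + 41·4 = 1704
E: 76·0 + 206·2 + 234·0 + 89·1 + 41·1 = 542
C has the highest Borda score (1704).

C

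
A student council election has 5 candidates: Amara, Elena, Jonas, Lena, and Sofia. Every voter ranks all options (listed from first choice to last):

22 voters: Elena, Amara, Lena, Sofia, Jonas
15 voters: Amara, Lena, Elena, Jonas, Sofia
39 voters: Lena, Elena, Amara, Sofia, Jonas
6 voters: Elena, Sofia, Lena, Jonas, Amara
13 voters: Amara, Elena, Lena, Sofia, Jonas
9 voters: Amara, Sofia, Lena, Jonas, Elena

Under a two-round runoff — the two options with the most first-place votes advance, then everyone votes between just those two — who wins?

Round 1 first-place votes: Amara 37, Elena 28, Jonas 0, Lena 39, Sofia 0.
Lena and Amara advance.
Runoff: Lena is preferred to Amara by 45 voters; Amara by 59.
Amara wins the runoff.

Amara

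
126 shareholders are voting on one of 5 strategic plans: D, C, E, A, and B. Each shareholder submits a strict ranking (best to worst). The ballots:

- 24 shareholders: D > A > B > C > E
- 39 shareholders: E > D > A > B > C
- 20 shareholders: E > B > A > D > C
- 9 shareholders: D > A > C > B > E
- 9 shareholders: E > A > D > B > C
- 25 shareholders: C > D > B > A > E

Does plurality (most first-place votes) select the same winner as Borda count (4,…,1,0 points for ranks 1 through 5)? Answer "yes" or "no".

no

Plurality — first-place votes: D 33, C 25, E 68, A 0, B 0. Winner: E.
Borda — scores: D 362, C 142, E 272, A 269, B 215. Winner: D.
The two methods disagree.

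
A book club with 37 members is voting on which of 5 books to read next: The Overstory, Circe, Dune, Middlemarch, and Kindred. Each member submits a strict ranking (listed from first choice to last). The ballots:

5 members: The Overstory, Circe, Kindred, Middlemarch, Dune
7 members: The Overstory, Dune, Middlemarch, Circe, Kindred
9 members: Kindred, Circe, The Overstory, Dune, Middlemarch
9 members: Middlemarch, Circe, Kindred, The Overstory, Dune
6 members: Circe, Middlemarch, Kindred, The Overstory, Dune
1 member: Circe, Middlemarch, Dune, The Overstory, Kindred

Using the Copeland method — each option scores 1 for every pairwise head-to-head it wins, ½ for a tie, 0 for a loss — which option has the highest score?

Circe

The Overstory: beats Dune and Middlemarch; loses to Circe and Kindred → score 2.
Circe: beats The Overstory, Dune, Middlemarch, and Kindred → score 4.
Dune: loses to The Overstory, Circe, Middlemarch, and Kindred → score 0.
Middlemarch: beats Dune and Kindred; loses to The Overstory and Circe → score 2.
Kindred: beats The Overstory and Dune; loses to Circe and Middlemarch → score 2.
Circe has the best pairwise record.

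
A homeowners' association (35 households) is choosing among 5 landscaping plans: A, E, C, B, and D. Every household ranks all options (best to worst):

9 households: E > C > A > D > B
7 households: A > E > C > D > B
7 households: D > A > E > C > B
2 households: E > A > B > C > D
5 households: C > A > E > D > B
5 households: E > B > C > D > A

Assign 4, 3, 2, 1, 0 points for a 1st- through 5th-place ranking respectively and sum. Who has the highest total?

A: 9·2 + 7·4 + 7·3 + 2·3 + 5·3 + 5·0 = 88
E: 9·4 + 7·3 + 7·2 + 2·4 + 5·2 + 5·4 = 109
C: 9·3 + 7·2 + 7·1 + 2·1 + 5·4 + 5·2 = 80
B: 9·0 + 7·0 + 7·0 + 2·2 + 5·0 + 5·3 = 19
D: 9·1 + 7·1 + 7·4 + 2·0 + 5·1 + 5·1 = 54
E has the highest Borda score (109).

E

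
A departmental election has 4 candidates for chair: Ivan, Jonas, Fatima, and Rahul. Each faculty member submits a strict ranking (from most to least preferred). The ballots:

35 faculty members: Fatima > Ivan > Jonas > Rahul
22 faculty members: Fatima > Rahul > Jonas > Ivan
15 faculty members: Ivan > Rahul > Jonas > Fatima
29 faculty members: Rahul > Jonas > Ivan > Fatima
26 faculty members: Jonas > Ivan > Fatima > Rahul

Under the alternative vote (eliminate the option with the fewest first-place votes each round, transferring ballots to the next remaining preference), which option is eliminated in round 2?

Round 1: Ivan 15, Jonas 26, Fatima 57, Rahul 29. Eliminate Ivan.
Round 2: Jonas 26, Fatima 57, Rahul 44. Eliminate Jonas.

Jonas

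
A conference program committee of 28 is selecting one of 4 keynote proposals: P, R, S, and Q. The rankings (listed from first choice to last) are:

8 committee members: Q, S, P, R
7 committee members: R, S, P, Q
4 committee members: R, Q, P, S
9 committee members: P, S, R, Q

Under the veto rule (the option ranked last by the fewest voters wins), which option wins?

Last-place votes: P 0, R 8, S 4, Q 16.
P is ranked last by the fewest voters, so P wins.

P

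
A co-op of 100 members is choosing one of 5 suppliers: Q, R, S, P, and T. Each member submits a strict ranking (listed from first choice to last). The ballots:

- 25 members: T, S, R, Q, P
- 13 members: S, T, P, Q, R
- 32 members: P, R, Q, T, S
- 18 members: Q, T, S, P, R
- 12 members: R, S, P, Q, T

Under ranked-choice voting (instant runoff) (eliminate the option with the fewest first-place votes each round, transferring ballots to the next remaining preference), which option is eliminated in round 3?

S

Round 1: Q 18, R 12, S 13, P 32, T 25. Eliminate R.
Round 2: Q 18, S 25, P 32, T 25. Eliminate Q.
Round 3: S 25, P 32, T 43. Eliminate S.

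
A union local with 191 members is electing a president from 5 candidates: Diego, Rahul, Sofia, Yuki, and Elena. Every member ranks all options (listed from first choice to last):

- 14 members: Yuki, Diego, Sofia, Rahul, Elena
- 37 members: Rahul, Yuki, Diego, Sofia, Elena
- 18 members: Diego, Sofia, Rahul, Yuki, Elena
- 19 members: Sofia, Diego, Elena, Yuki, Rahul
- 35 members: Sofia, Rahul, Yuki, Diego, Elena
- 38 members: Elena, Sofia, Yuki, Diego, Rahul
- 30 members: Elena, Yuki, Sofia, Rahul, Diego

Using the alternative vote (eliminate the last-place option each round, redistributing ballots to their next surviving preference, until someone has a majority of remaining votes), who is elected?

Round 1: Diego 18, Rahul 37, Sofia 54, Yuki 14, Elena 68. Eliminate Yuki.
Round 2: Diego 32, Rahul 37, Sofia 54, Elena 68. Eliminate Diego.
Round 3: Rahul 37, Sofia 86, Elena 68. Eliminate Rahul.
Round 4: Sofia 123, Elena 68. Sofia has a majority.

Sofia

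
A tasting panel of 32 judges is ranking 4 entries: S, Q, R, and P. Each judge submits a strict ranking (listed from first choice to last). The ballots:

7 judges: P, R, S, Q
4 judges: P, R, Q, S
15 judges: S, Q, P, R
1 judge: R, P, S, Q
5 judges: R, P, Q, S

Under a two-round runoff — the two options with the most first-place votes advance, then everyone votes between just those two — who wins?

Round 1 first-place votes: S 15, Q 0, R 6, P 11.
S and P advance.
Runoff: S is preferred to P by 15 voters; P by 17.
P wins the runoff.

P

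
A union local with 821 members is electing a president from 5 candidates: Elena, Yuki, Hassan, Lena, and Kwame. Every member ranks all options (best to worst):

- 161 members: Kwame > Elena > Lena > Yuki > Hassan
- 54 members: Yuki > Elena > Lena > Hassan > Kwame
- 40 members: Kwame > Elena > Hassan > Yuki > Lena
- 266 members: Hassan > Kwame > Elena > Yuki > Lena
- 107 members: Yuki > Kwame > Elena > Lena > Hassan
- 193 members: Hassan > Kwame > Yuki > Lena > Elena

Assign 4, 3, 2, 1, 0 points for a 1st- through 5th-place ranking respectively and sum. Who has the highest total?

Kwame

Elena: 161·3 + 54·3 + 40·3 + 266·2 + 107·2 + 193·0 = 1511
Yuki: 161·1 + 54·4 + 40·1 + 266·1 + 107·4 + 193·2 = 1497
Hassan: 161·0 + 54·1 + 40·2 + 266·4 + 107·0 + 193·4 = 1970
Lena: 161·2 + 54·2 + 40·0 + 266·0 + 107·1 + 193·1 = 730
Kwame: 161·4 + 54·0 + 40·4 + 266·3 + 107·3 + 193·3 = 2502
Kwame has the highest Borda score (2502).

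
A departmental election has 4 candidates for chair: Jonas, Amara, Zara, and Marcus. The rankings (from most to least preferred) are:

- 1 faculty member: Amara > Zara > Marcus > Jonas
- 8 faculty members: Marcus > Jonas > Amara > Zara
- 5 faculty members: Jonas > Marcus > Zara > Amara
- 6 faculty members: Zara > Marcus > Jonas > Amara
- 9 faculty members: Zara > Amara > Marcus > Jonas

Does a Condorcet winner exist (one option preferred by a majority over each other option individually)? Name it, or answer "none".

Zara

Zara vs Jonas: 16–13 for Zara.
Zara vs Amara: 20–9 for Zara.
Zara vs Marcus: 16–13 for Zara.
Zara beats every other option head-to-head.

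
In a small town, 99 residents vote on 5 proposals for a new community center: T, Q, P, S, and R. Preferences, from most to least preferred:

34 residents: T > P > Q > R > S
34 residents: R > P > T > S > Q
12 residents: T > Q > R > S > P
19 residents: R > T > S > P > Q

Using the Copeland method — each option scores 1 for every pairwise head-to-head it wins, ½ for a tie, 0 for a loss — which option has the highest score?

T: beats Q, P, and S; loses to R → score 3.
Q: loses to T, P, S, and R → score 0.
P: beats Q and S; loses to T and R → score 2.
S: beats Q; loses to T, P, and R → score 1.
R: beats T, Q, P, and S → score 4.
R has the best pairwise record.

R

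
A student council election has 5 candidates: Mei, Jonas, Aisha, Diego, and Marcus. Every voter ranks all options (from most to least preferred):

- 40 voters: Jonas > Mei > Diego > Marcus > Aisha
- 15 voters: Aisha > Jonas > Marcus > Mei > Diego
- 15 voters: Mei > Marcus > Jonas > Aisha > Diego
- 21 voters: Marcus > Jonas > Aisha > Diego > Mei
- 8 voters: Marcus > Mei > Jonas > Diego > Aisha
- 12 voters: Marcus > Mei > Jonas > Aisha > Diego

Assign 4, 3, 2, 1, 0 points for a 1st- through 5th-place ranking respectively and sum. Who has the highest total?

Jonas

Mei: 40·3 + 15·1 + 15·4 + 21·0 + 8·3 + 12·3 = 255
Jonas: 40·4 + 15·3 + 15·2 + 21·3 + 8·2 + 12·2 = 338
Aisha: 40·0 + 15·4 + 15·1 + 21·2 + 8·0 + 12·1 = 129
Diego: 40·2 + 15·0 + 15·0 + 21·1 + 8·1 + 12·0 = 109
Marcus: 40·1 + 15·2 + 15·3 + 21·4 + 8·4 + 12·4 = 279
Jonas has the highest Borda score (338).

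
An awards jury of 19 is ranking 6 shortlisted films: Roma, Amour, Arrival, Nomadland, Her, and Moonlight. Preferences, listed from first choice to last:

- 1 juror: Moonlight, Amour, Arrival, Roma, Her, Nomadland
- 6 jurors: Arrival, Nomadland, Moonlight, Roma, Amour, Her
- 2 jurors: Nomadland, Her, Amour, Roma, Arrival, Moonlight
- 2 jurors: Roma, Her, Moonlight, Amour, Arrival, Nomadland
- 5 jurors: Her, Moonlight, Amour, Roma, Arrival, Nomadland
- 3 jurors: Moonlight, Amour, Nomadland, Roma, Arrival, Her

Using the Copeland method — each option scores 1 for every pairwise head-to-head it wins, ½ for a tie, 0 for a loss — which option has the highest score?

Moonlight

Roma: beats Arrival and Her; loses to Amour, Nomadland, and Moonlight → score 2.
Amour: beats Roma, Arrival, Nomadland, and Her; loses to Moonlight → score 4.
Arrival: beats Nomadland and Her; loses to Roma, Amour, and Moonlight → score 2.
Nomadland: beats Roma and Her; loses to Amour, Arrival, and Moonlight → score 2.
Her: loses to Roma, Amour, Arrival, Nomadland, and Moonlight → score 0.
Moonlight: beats Roma, Amour, Arrival, Nomadland, and Her → score 5.
Moonlight has the best pairwise record.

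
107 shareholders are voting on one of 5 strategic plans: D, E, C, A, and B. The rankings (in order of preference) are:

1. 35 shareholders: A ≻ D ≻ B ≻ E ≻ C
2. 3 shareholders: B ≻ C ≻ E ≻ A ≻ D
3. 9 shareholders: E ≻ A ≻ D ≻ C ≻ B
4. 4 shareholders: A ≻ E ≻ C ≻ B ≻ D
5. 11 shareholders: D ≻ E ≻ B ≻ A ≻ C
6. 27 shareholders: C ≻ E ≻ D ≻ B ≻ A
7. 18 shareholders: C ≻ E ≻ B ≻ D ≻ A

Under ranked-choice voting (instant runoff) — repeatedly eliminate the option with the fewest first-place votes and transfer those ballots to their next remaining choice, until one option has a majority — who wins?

Round 1: D 11, E 9, C 45, A 39, B 3. Eliminate B.
Round 2: D 11, E 9, C 48, A 39. Eliminate E.
Round 3: D 11, C 48, A 48. Eliminate D.
Round 4: C 48, A 59. A has a majority.

A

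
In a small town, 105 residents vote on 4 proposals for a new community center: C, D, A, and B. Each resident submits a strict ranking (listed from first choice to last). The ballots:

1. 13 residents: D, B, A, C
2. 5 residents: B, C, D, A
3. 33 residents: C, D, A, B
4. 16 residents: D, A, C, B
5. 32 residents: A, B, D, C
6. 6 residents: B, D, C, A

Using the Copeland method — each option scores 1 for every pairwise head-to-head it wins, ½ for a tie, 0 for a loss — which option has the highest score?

D

C: loses to D, A, and B → score 0.
D: beats C, A, and B → score 3.
A: beats C and B; loses to D → score 2.
B: beats C; loses to D and A → score 1.
D has the best pairwise record.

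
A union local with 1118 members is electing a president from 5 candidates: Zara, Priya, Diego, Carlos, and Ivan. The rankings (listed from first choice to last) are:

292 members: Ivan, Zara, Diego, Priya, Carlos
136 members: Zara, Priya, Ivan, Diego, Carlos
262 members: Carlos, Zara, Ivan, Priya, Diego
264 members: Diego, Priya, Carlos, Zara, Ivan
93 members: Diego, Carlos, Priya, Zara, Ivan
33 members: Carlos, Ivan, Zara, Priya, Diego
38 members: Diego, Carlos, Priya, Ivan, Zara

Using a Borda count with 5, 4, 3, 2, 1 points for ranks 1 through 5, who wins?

Zara

Zara: 292·4 + 136·5 + 262·4 + 264·2 + 93·2 + 33·3 + 38·1 = 3747
Priya: 292·2 + 136·4 + 262·2 + 264·4 + 93·3 + 33·2 + 38·3 = 3167
Diego: 292·3 + 136·2 + 262·1 + 264·5 + 93·5 + 33·1 + 38·5 = 3418
Carlos: 292·1 + 136·1 + 262·5 + 264·3 + 93·4 + 33·5 + 38·4 = 3219
Ivan: 292·5 + 136·3 + 262·3 + 264·1 + 93·1 + 33·4 + 38·2 = 3219
Zara has the highest Borda score (3747).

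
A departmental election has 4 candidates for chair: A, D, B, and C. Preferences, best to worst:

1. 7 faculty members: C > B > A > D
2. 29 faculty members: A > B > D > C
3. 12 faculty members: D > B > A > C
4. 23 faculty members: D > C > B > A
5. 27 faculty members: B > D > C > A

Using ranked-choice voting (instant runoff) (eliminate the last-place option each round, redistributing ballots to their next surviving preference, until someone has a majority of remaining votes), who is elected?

B

Round 1: A 29, D 35, B 27, C 7. Eliminate C.
Round 2: A 29, D 35, B 34. Eliminate A.
Round 3: D 35, B 63. B has a majority.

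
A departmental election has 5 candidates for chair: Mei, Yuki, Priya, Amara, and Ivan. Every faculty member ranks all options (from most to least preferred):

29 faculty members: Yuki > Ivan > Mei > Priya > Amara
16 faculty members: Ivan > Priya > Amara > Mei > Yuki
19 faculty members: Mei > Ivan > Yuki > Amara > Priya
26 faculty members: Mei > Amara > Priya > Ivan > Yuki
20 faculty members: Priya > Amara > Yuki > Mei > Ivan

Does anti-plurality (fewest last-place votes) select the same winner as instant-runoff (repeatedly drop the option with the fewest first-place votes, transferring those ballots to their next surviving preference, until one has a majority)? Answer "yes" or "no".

yes

Anti-plurality — last-place votes: Mei 0, Yuki 42, Priya 19, Amara 29, Ivan 20. Winner: Mei.
Instant-runoff — R1 Mei 45, Yuki 29, Priya 20, Amara 0, Ivan 16 (Amara out); R2 Mei 45, Yuki 29, Priya 20, Ivan 16 (Ivan out); R3 Mei 45, Yuki 29, Priya 36 (Yuki out); R4 Mei 74, Priya 36 (Mei winner). Winner: Mei.
The two methods agree.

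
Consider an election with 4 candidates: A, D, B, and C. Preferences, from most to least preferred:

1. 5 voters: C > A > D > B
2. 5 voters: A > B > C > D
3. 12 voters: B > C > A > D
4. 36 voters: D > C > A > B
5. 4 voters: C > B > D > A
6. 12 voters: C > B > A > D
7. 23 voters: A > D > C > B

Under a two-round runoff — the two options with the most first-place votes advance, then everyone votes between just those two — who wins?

A

Round 1 first-place votes: A 28, D 36, B 12, C 21.
D and A advance.
Runoff: D is preferred to A by 40 voters; A by 57.
A wins the runoff.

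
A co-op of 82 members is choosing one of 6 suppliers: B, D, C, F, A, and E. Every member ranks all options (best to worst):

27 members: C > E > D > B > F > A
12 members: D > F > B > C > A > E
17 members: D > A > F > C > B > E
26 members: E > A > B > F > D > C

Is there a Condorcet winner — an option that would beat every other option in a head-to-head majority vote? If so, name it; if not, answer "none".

none

Checking pairwise contests:
D beats B 56–26.
E beats D 53–29.
D beats C 55–27.
B beats F 53–29.
D beats A 56–26.
C beats E 56–26.
Every option loses at least one head-to-head, so there is no Condorcet winner.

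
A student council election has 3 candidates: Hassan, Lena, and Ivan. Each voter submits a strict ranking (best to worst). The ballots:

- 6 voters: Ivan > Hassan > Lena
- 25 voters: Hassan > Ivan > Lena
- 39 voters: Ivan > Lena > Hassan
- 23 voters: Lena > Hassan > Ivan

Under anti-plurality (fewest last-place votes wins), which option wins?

Ivan

Last-place votes: Hassan 39, Lena 31, Ivan 23.
Ivan is ranked last by the fewest voters, so Ivan wins.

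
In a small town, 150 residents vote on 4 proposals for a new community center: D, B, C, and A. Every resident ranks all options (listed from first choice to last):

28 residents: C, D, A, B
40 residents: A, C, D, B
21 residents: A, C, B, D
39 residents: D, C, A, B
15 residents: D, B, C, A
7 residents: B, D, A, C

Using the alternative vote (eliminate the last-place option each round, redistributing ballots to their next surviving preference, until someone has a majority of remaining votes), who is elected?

D

Round 1: D 54, B 7, C 28, A 61. Eliminate B.
Round 2: D 61, C 28, A 61. Eliminate C.
Round 3: D 89, A 61. D has a majority.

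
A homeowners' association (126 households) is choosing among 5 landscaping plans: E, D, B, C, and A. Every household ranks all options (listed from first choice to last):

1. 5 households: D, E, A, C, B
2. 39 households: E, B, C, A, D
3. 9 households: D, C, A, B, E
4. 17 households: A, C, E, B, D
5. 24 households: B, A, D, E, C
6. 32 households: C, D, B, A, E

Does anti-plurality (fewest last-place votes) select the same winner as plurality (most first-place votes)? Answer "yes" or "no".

no

Anti-plurality — last-place votes: E 41, D 56, B 5, C 24, A 0. Winner: A.
Plurality — first-place votes: E 39, D 14, B 24, C 32, A 17. Winner: E.
The two methods disagree.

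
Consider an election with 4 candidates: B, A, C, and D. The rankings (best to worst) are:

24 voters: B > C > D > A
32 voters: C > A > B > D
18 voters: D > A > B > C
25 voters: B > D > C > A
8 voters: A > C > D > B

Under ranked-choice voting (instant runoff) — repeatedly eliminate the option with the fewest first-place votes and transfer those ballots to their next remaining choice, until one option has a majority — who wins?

Round 1: B 49, A 8, C 32, D 18. Eliminate A.
Round 2: B 49, C 40, D 18. Eliminate D.
Round 3: B 67, C 40. B has a majority.

B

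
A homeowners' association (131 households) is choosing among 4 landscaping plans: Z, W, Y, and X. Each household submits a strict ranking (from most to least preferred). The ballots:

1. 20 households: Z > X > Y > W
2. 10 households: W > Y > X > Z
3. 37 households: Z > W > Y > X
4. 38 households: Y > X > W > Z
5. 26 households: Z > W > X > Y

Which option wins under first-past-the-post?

Z

First-place votes: Z 83, W 10, Y 38, X 0.
Z has the most first-place votes.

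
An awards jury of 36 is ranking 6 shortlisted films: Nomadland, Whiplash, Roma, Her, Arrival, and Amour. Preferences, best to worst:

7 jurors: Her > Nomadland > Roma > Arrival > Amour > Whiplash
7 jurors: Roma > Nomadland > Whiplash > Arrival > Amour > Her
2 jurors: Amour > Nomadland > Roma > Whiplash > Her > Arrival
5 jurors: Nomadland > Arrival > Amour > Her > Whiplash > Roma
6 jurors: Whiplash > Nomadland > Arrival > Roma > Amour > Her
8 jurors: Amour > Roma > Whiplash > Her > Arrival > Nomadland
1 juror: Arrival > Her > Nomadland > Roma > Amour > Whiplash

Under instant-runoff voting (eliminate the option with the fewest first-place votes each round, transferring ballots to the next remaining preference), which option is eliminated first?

Arrival

Round 1: Nomadland 5, Whiplash 6, Roma 7, Her 7, Arrival 1, Amour 10. Eliminate Arrival.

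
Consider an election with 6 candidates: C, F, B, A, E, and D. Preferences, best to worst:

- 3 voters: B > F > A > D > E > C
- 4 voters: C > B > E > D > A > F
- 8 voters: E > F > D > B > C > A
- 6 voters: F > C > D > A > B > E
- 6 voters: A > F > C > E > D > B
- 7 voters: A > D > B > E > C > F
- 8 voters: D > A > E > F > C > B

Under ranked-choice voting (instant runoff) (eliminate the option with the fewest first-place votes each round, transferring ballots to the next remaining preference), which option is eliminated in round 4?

Round 1: C 4, F 6, B 3, A 13, E 8, D 8. Eliminate B.
Round 2: C 4, F 9, A 13, E 8, D 8. Eliminate C.
Round 3: F 9, A 13, E 12, D 8. Eliminate D.
Round 4: F 9, A 21, E 12. Eliminate F.

F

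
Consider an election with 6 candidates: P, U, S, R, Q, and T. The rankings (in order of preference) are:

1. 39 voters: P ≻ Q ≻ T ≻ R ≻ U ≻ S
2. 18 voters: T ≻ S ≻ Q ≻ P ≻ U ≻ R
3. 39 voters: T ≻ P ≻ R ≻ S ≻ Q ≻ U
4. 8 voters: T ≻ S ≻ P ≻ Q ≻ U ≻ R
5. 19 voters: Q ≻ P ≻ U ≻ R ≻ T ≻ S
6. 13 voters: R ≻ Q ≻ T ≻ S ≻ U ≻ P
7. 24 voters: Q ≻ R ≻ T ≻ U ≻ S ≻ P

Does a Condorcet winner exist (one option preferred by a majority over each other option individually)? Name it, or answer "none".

Checking pairwise contests:
T beats P 102–58.
P beats U 123–37.
P beats S 97–63.
P beats R 123–37.
P beats Q 86–74.
Q beats T 95–65.
Every option loses at least one head-to-head, so there is no Condorcet winner.

none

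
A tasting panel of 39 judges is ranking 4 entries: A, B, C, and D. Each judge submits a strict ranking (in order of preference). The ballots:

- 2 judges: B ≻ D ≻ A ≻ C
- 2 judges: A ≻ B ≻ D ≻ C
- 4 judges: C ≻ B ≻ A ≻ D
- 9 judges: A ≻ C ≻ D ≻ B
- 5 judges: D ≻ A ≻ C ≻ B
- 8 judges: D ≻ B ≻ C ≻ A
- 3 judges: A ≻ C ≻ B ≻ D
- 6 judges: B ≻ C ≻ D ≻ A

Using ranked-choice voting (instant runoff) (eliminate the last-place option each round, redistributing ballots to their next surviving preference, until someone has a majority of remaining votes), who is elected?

D

Round 1: A 14, B 8, C 4, D 13. Eliminate C.
Round 2: A 14, B 12, D 13. Eliminate B.
Round 3: A 18, D 21. D has a majority.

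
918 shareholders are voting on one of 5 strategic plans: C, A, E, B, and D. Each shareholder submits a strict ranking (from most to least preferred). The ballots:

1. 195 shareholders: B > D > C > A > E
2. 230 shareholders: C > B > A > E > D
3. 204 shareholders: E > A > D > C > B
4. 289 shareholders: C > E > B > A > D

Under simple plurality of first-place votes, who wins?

First-place votes: C 519, A 0, E 204, B 195, D 0.
C has the most first-place votes.

C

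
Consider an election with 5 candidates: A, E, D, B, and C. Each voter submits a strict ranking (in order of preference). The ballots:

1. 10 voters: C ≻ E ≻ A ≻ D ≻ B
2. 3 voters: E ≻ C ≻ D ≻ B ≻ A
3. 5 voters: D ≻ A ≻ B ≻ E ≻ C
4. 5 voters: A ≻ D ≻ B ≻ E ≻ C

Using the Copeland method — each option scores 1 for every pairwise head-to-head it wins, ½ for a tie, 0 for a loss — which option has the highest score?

E

A: beats D and B; loses to E and C → score 2.
E: beats A, D, B, and C → score 4.
D: beats B; loses to A, E, and C → score 1.
B: loses to A, E, D, and C → score 0.
C: beats A, D, and B; loses to E → score 3.
E has the best pairwise record.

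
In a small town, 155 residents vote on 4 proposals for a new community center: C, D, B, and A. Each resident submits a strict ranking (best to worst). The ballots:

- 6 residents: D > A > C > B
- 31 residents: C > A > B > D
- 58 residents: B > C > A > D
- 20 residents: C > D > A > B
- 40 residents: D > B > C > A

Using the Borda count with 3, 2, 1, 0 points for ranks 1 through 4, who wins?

C

C: 6·1 + 31·3 + 58·2 + 20·3 + 40·1 = 315
D: 6·3 + 31·0 + 58·0 + 20·2 + 40·3 = 178
B: 6·0 + 31·1 + 58·3 + 20·0 + 40·2 = 285
A: 6·2 + 31·2 + 58·1 + 20·1 + 40·0 = 152
C has the highest Borda score (315).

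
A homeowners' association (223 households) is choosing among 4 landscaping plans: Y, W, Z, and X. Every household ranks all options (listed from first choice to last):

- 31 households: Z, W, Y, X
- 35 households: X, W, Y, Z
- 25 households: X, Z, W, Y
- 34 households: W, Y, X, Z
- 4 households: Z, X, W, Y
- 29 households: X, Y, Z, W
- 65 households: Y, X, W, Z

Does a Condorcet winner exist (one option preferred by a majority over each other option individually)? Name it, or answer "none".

Checking pairwise contests:
W beats Y 129–94.
X beats W 158–65.
Y beats Z 163–60.
Y beats X 130–93.
Every option loses at least one head-to-head, so there is no Condorcet winner.

none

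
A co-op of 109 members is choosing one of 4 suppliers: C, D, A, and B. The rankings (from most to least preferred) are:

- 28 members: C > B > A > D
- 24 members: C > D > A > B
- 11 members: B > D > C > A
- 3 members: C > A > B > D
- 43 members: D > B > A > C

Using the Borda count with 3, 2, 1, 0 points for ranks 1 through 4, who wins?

D

C: 28·3 + 24·3 + 11·1 + 3·3 + 43·0 = 176
D: 28·0 + 24·2 + 11·2 + 3·0 + 43·3 = 199
A: 28·1 + 24·1 + 11·0 + 3·2 + 43·1 = 101
B: 28·2 + 24·0 + 11·3 + 3·1 + 43·2 = 178
D has the highest Borda score (199).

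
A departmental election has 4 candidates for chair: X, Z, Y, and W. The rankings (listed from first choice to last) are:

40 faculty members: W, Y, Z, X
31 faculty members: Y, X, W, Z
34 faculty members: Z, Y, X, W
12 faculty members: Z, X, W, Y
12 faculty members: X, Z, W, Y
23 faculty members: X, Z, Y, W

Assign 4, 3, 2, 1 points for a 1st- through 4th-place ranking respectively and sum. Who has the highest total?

Y

X: 40·1 + 31·3 + 34·2 + 12·3 + 12·4 + 23·4 = 377
Z: 40·2 + 31·1 + 34·4 + 12·4 + 12·3 + 23·3 = 400
Y: 40·3 + 31·4 + 34·3 + 12·1 + 12·1 + 23·2 = 416
W: 40·4 + 31·2 + 34·1 + 12·2 + 12·2 + 23·1 = 327
Y has the highest Borda score (416).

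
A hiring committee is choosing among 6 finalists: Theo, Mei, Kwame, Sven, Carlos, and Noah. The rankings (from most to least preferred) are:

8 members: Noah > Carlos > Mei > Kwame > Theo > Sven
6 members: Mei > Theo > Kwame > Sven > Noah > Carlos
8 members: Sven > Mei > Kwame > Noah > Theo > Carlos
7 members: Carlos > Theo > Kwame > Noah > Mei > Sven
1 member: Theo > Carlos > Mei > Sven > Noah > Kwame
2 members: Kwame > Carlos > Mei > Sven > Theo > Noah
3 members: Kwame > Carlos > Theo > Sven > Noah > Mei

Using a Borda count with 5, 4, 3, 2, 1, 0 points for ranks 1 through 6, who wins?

Kwame

Theo: 8·1 + 6·4 + 8·1 + 7·4 + 1·5 + 2·1 + 3·3 = 84
Mei: 8·3 + 6·5 + 8·4 + 7·1 + 1·3 + 2·3 + 3·0 = 102
Kwame: 8·2 + 6·3 + 8·3 + 7·3 + 1·0 + 2·5 + 3·5 = 104
Sven: 8·0 + 6·2 + 8·5 + 7·0 + 1·2 + 2·2 + 3·2 = 64
Carlos: 8·4 + 6·0 + 8·0 + 7·5 + 1·4 + 2·4 + 3·4 = 91
Noah: 8·5 + 6·1 + 8·2 + 7·2 + 1·1 + 2·0 + 3·1 = 80
Kwame has the highest Borda score (104).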